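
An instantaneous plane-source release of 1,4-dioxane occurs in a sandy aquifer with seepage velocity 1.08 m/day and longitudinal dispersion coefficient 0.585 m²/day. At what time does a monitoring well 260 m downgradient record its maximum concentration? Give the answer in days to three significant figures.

240 days

For the 1D instantaneous-source solution, setting ∂C/∂t = 0 at fixed x gives v²t² + 2Dt − x² = 0, so t = (√(D² + v²x²) − D)/v².
√(D² + v²x²) = √(0.585² + 1.08² × 260²) = 280.8; v² = 1.1664.
t = (280.8 − 0.585)/1.1664 = 240 days (vs. the pure-advection estimate x/v = 241 d).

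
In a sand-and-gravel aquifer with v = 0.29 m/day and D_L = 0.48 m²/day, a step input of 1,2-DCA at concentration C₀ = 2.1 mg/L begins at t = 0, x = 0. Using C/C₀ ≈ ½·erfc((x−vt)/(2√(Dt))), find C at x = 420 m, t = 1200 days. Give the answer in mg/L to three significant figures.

For a continuous step input, C/C₀ ≈ ½·erfc((x−vt)/(2√(Dt))).
vt = 0.29 × 1200 = 348 m and 2√(Dt) = 2√(0.48 × 1200) = 48.00 m.
Argument (x−vt)/(2√(Dt)) = (420 − 348)/48.00 = 1.500; ½·erfc(1.500) = 0.01695.
C = 2.1 × 0.01695 = 0.0356 mg/L.

0.0356 mg/L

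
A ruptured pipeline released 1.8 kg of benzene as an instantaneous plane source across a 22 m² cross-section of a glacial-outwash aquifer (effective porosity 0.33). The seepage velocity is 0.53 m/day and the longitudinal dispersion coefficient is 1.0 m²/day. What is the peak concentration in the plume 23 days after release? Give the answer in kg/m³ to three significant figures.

The peak of an instantaneous 1D plume sits at x = vt; there the Gaussian factor is 1 and C_max = M/(n_e·A·√(4πDt)), where n_e·A is the pore area the mass is dissolved in.
√(4πDt) = √(4π × 1.0 × 23) = 17.00 m, so C_max = 1.8/(0.33 × 22 × 17.00) = 0.0146 kg/m³.

0.0146 kg/m³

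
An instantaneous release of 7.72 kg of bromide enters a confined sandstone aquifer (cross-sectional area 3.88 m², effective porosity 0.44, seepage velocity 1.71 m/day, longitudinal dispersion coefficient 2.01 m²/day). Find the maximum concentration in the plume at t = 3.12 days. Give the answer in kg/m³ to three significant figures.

0.509 kg/m³

The peak of an instantaneous 1D plume sits at x = vt; there the Gaussian factor is 1 and C_max = M/(n_e·A·√(4πDt)), where n_e·A is the pore area the mass is dissolved in.
√(4πDt) = √(4π × 2.01 × 3.12) = 8.877 m, so C_max = 7.72/(0.44 × 3.88 × 8.877) = 0.509 kg/m³.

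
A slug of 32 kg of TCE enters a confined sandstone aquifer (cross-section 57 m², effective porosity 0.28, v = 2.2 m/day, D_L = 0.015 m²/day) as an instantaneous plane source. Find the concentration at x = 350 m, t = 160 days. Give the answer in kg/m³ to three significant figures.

0.241 kg/m³

For an instantaneous plane source, C(x,t) = M/(n_e·A·√(4πDt)) · exp(−(x−vt)²/(4Dt)), with n_e·A the pore (flow) area.
Plume center vt = 2.2 × 160 = 352 m, so the well at 350 m is 2 m upgradient of the peak.
√(4πDt) = 5.492 m, giving peak height M/(n_e·A·√(4πDt)) = 32/(0.28 × 57 × 5.492) = 0.3651 kg/m³.
(x−vt)²/(4Dt) = (-2)²/(4 × 0.015 × 160) = 0.4167; exp(−0.4167) = 0.6592.
C = 0.3651 × 0.6592 = 0.241 kg/m³.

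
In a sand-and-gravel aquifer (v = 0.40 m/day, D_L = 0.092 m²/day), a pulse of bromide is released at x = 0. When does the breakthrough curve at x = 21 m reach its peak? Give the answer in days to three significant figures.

51.9 days

For the 1D instantaneous-source solution, setting ∂C/∂t = 0 at fixed x gives v²t² + 2Dt − x² = 0, so t = (√(D² + v²x²) − D)/v².
√(D² + v²x²) = √(0.092² + 0.40² × 21²) = 8.401; v² = 0.16.
t = (8.401 − 0.092)/0.16 = 51.9 days (vs. the pure-advection estimate x/v = 52.5 d).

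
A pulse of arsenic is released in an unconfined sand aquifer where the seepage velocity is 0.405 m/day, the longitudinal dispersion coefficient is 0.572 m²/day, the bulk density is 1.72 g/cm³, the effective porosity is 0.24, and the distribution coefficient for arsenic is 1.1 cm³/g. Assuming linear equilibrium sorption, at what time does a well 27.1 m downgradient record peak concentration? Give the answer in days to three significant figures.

Retardation factor R = 1 + ρ_b·K_d/n = 1 + 1.72 × 1.1/0.24 = 8.883.
Sorption retards both mechanisms: v_R = v/R = 0.04559 m/day, D_R = D/R = 0.06439 m²/day.
Peak time from v_R²t² + 2D_R t − x² = 0: t = (√(D_R² + v_R²x²) − D_R)/v_R².
√(D_R² + v_R²x²) = √(0.06439² + 0.04559² × 27.1²) = 1.237; v_R² = 0.002078.
t = (1.237 − 0.06439)/0.002078 = 564 days.

564 days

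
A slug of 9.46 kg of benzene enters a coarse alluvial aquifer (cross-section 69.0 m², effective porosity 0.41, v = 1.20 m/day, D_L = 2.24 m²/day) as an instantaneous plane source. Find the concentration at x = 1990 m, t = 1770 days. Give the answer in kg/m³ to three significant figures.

For an instantaneous plane source, C(x,t) = M/(n_e·A·√(4πDt)) · exp(−(x−vt)²/(4Dt)), with n_e·A the pore (flow) area.
Plume center vt = 1.20 × 1770 = 2124 m, so the well at 1990 m is 134 m upgradient of the peak.
√(4πDt) = 223.2 m, giving peak height M/(n_e·A·√(4πDt)) = 9.46/(0.41 × 69.0 × 223.2) = 0.001498 kg/m³.
(x−vt)²/(4Dt) = (-134)²/(4 × 2.24 × 1770) = 1.132; exp(−1.132) = 0.3224.
C = 0.001498 × 0.3224 = 0.000483 kg/m³.

0.000483 kg/m³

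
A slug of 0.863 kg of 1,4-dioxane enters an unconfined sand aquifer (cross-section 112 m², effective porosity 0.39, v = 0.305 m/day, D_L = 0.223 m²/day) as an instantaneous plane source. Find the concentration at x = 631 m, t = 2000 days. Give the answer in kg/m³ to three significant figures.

For an instantaneous plane source, C(x,t) = M/(n_e·A·√(4πDt)) · exp(−(x−vt)²/(4Dt)), with n_e·A the pore (flow) area.
Plume center vt = 0.305 × 2000 = 610 m, so the well at 631 m is 21 m downgradient of the peak.
√(4πDt) = 74.86 m, giving peak height M/(n_e·A·√(4πDt)) = 0.863/(0.39 × 112 × 74.86) = 0.0002639 kg/m³.
(x−vt)²/(4Dt) = (21)²/(4 × 0.223 × 2000) = 0.2472; exp(−0.2472) = 0.7810.
C = 0.0002639 × 0.7810 = 0.000206 kg/m³.

0.000206 kg/m³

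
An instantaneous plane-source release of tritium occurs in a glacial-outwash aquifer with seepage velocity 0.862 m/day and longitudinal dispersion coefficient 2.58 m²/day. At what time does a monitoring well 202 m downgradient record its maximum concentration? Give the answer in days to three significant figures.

For the 1D instantaneous-source solution, setting ∂C/∂t = 0 at fixed x gives v²t² + 2Dt − x² = 0, so t = (√(D² + v²x²) − D)/v².
√(D² + v²x²) = √(2.58² + 0.862² × 202²) = 174.1; v² = 0.743044.
t = (174.1 − 2.58)/0.743044 = 231 days (vs. the pure-advection estimate x/v = 234 d).

231 days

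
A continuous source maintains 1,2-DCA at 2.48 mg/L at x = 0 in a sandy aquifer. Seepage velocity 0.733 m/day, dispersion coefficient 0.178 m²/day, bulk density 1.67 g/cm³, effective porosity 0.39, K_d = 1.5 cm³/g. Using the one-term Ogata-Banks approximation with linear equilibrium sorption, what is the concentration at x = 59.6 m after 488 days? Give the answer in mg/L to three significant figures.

0.0227 mg/L

Retardation factor R = 1 + ρ_b·K_d/n = 1 + 1.67 × 1.5/0.39 = 7.423.
Sorption retards both mechanisms: v_R = v/R = 0.09875 m/day, D_R = D/R = 0.02398 m²/day.
v_R·t = 0.09875 × 488 = 48.19 m; 2√(D_R t) = 6.842 m; argument = (59.6 − 48.19)/6.842 = 1.668.
C = C₀ × ½·erfc(1.668) = 2.48 × 0.009164 = 0.0227 mg/L.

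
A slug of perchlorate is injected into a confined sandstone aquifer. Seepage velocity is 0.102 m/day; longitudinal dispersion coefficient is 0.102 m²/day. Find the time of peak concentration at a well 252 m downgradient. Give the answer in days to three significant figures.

For the 1D instantaneous-source solution, setting ∂C/∂t = 0 at fixed x gives v²t² + 2Dt − x² = 0, so t = (√(D² + v²x²) − D)/v².
√(D² + v²x²) = √(0.102² + 0.102² × 252²) = 25.70; v² = 0.010404.
t = (25.70 − 0.102)/0.010404 = 2460 days (vs. the pure-advection estimate x/v = 2470 d).

2460 days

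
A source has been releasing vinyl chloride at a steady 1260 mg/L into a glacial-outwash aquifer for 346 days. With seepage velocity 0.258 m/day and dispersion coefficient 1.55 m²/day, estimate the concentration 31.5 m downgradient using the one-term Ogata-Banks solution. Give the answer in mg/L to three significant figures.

1210 mg/L

For a continuous step input, C/C₀ ≈ ½·erfc((x−vt)/(2√(Dt))).
vt = 0.258 × 346 = 89.268 m and 2√(Dt) = 2√(1.55 × 346) = 46.32 m.
Argument (x−vt)/(2√(Dt)) = (31.5 − 89.268)/46.32 = -1.247; ½·erfc(-1.247) = 0.9611.
C = 1260 × 0.9611 = 1210 mg/L.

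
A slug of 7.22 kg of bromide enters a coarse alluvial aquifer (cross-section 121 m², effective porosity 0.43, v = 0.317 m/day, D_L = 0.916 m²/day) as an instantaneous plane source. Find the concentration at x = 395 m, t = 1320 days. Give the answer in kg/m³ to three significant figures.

0.00100 kg/m³

For an instantaneous plane source, C(x,t) = M/(n_e·A·√(4πDt)) · exp(−(x−vt)²/(4Dt)), with n_e·A the pore (flow) area.
Plume center vt = 0.317 × 1320 = 418.44 m, so the well at 395 m is 23.44 m upgradient of the peak.
√(4πDt) = 123.3 m, giving peak height M/(n_e·A·√(4πDt)) = 7.22/(0.43 × 121 × 123.3) = 0.001125 kg/m³.
(x−vt)²/(4Dt) = (-23.44)²/(4 × 0.916 × 1320) = 0.1136; exp(−0.1136) = 0.8926.
C = 0.001125 × 0.8926 = 0.00100 kg/m³.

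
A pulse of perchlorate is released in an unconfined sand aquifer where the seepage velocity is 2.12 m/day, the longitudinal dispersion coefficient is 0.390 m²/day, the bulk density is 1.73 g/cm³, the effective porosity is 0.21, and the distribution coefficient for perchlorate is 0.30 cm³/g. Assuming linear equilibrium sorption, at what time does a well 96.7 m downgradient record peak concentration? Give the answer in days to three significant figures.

Retardation factor R = 1 + ρ_b·K_d/n = 1 + 1.73 × 0.30/0.21 = 3.471.
Sorption retards both mechanisms: v_R = v/R = 0.6108 m/day, D_R = D/R = 0.1124 m²/day.
Peak time from v_R²t² + 2D_R t − x² = 0: t = (√(D_R² + v_R²x²) − D_R)/v_R².
√(D_R² + v_R²x²) = √(0.1124² + 0.6108² × 96.7²) = 59.06; v_R² = 0.3731.
t = (59.06 − 0.1124)/0.3731 = 158 days.

158 days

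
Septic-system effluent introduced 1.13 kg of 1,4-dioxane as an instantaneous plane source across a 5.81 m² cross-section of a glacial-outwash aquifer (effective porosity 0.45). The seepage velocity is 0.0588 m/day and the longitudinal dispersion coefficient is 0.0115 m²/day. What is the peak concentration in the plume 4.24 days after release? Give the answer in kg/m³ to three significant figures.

0.552 kg/m³

The peak of an instantaneous 1D plume sits at x = vt; there the Gaussian factor is 1 and C_max = M/(n_e·A·√(4πDt)), where n_e·A is the pore area the mass is dissolved in.
√(4πDt) = √(4π × 0.0115 × 4.24) = 0.7828 m, so C_max = 1.13/(0.45 × 5.81 × 0.7828) = 0.552 kg/m³.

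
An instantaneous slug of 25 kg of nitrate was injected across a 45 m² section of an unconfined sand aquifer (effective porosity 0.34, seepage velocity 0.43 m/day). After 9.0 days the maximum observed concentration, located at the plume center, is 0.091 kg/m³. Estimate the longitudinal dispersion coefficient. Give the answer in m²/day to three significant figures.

2.85 m²/day

At the plume center C_max = M/(n_e·A·√(4πDt)), so D = M²/(4πt·(n_e·A·C_max)²).
n_e·A·C_max = 0.34 × 45 × 0.091 = 1.392 kg/m.
D = 25²/(4π × 9.0 × 1.392²) = 2.85 m²/day.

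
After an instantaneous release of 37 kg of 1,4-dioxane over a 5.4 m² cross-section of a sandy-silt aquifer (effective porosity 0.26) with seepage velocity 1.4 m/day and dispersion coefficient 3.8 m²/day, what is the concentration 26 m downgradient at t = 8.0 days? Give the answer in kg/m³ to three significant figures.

For an instantaneous plane source, C(x,t) = M/(n_e·A·√(4πDt)) · exp(−(x−vt)²/(4Dt)), with n_e·A the pore (flow) area.
Plume center vt = 1.4 × 8.0 = 11.2 m, so the well at 26 m is 14.8 m downgradient of the peak.
√(4πDt) = 19.55 m, giving peak height M/(n_e·A·√(4πDt)) = 37/(0.26 × 5.4 × 19.55) = 1.348 kg/m³.
(x−vt)²/(4Dt) = (14.8)²/(4 × 3.8 × 8.0) = 1.801; exp(−1.801) = 0.1651.
C = 1.348 × 0.1651 = 0.223 kg/m³.

0.223 kg/m³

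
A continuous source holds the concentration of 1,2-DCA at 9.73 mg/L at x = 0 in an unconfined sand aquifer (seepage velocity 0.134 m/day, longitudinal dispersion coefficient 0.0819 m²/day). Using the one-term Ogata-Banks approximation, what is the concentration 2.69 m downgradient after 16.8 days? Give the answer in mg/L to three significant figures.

3.85 mg/L

For a continuous step input, C/C₀ ≈ ½·erfc((x−vt)/(2√(Dt))).
vt = 0.134 × 16.8 = 2.2512 m and 2√(Dt) = 2√(0.0819 × 16.8) = 2.346 m.
Argument (x−vt)/(2√(Dt)) = (2.69 − 2.2512)/2.346 = 0.1870; ½·erfc(0.1870) = 0.3957.
C = 9.73 × 0.3957 = 3.85 mg/L.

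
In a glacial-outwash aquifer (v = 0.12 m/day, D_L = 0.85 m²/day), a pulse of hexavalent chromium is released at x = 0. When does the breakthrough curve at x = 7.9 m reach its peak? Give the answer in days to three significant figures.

29.4 days

For the 1D instantaneous-source solution, setting ∂C/∂t = 0 at fixed x gives v²t² + 2Dt − x² = 0, so t = (√(D² + v²x²) − D)/v².
√(D² + v²x²) = √(0.85² + 0.12² × 7.9²) = 1.273; v² = 0.0144.
t = (1.273 − 0.85)/0.0144 = 29.4 days (vs. the pure-advection estimate x/v = 65.8 d).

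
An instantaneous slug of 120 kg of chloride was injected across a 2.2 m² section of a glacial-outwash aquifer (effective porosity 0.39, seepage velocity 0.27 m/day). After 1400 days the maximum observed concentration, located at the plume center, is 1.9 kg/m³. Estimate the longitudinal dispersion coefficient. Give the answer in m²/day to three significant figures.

0.308 m²/day

At the plume center C_max = M/(n_e·A·√(4πDt)), so D = M²/(4πt·(n_e·A·C_max)²).
n_e·A·C_max = 0.39 × 2.2 × 1.9 = 1.630 kg/m.
D = 120²/(4π × 1400 × 1.630²) = 0.308 m²/day.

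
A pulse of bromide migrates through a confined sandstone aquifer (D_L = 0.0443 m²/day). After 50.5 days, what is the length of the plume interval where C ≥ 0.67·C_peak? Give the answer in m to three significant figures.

The plume is Gaussian with σ = √(2Dt) = √(2 × 0.0443 × 50.5) = 2.115 m.
C/C_peak = exp(−Δx²/(2σ²)) = 0.67 ⇒ Δx = σ·√(−2 ln 0.67) = 2.115 × 0.8950 = 1.893 m.
Width = 2Δx = 3.79 m.

3.79 m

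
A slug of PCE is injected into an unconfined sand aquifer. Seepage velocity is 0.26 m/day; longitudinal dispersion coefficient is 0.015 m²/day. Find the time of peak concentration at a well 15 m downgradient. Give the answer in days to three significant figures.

57.5 days

For the 1D instantaneous-source solution, setting ∂C/∂t = 0 at fixed x gives v²t² + 2Dt − x² = 0, so t = (√(D² + v²x²) − D)/v².
√(D² + v²x²) = √(0.015² + 0.26² × 15²) = 3.900; v² = 0.0676.
t = (3.900 − 0.015)/0.0676 = 57.5 days (vs. the pure-advection estimate x/v = 57.7 d).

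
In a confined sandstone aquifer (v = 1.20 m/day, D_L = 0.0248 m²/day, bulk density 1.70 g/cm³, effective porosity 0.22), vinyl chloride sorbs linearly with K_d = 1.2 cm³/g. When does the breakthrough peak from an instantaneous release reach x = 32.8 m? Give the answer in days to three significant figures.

281 days

Retardation factor R = 1 + ρ_b·K_d/n = 1 + 1.70 × 1.2/0.22 = 10.27.
Sorption retards both mechanisms: v_R = v/R = 0.1168 m/day, D_R = D/R = 0.002415 m²/day.
Peak time from v_R²t² + 2D_R t − x² = 0: t = (√(D_R² + v_R²x²) − D_R)/v_R².
√(D_R² + v_R²x²) = √(0.002415² + 0.1168² × 32.8²) = 3.831; v_R² = 0.01364.
t = (3.831 − 0.002415)/0.01364 = 281 days.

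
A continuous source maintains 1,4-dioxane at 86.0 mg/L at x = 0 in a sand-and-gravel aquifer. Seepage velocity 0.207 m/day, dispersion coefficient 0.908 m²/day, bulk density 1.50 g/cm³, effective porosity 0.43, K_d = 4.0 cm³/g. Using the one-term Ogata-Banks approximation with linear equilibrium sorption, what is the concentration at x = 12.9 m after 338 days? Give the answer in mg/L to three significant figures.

Retardation factor R = 1 + ρ_b·K_d/n = 1 + 1.50 × 4.0/0.43 = 14.95.
Sorption retards both mechanisms: v_R = v/R = 0.01385 m/day, D_R = D/R = 0.06074 m²/day.
v_R·t = 0.01385 × 338 = 4.6813 m; 2√(D_R t) = 9.062 m; argument = (12.9 − 4.6813)/9.062 = 0.9069.
C = C₀ × ½·erfc(0.9069) = 86.0 × 0.09982 = 8.58 mg/L.

8.58 mg/L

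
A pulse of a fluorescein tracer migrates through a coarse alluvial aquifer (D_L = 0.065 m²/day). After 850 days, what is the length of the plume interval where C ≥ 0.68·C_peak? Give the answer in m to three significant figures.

18.5 m

The plume is Gaussian with σ = √(2Dt) = √(2 × 0.065 × 850) = 10.51 m.
C/C_peak = exp(−Δx²/(2σ²)) = 0.68 ⇒ Δx = σ·√(−2 ln 0.68) = 10.51 × 0.8783 = 9.231 m.
Width = 2Δx = 18.5 m.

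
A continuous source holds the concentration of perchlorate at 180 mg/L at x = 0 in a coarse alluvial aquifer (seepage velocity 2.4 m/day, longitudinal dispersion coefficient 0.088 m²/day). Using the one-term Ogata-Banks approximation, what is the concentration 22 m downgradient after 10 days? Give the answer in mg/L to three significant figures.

168 mg/L

For a continuous step input, C/C₀ ≈ ½·erfc((x−vt)/(2√(Dt))).
vt = 2.4 × 10 = 24 m and 2√(Dt) = 2√(0.088 × 10) = 1.876 m.
Argument (x−vt)/(2√(Dt)) = (22 − 24)/1.876 = -1.066; ½·erfc(-1.066) = 0.9342.
C = 180 × 0.9342 = 168 mg/L.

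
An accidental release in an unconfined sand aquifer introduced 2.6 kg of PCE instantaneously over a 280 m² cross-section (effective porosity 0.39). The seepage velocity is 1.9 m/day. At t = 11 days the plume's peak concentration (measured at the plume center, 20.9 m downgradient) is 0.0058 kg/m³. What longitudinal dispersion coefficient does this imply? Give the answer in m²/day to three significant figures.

At the plume center C_max = M/(n_e·A·√(4πDt)), so D = M²/(4πt·(n_e·A·C_max)²).
n_e·A·C_max = 0.39 × 280 × 0.0058 = 0.6334 kg/m.
D = 2.6²/(4π × 11 × 0.6334²) = 0.122 m²/day.

0.122 m²/day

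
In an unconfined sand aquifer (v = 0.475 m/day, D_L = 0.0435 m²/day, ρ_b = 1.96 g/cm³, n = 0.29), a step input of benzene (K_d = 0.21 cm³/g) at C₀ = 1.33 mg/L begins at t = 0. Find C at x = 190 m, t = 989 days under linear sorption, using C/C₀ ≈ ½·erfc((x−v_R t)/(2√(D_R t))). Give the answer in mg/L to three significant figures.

1.01 mg/L

Retardation factor R = 1 + ρ_b·K_d/n = 1 + 1.96 × 0.21/0.29 = 2.419.
Sorption retards both mechanisms: v_R = v/R = 0.1964 m/day, D_R = D/R = 0.01798 m²/day.
v_R·t = 0.1964 × 989 = 194.2396 m; 2√(D_R t) = 8.434 m; argument = (190 − 194.2396)/8.434 = -0.5027.
C = C₀ × ½·erfc(-0.5027) = 1.33 × 0.7614 = 1.01 mg/L.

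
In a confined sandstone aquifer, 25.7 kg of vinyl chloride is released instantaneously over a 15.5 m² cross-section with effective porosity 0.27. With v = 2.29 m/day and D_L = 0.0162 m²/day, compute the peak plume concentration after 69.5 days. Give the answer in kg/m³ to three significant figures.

The peak of an instantaneous 1D plume sits at x = vt; there the Gaussian factor is 1 and C_max = M/(n_e·A·√(4πDt)), where n_e·A is the pore area the mass is dissolved in.
√(4πDt) = √(4π × 0.0162 × 69.5) = 3.761 m, so C_max = 25.7/(0.27 × 15.5 × 3.761) = 1.63 kg/m³.

1.63 kg/m³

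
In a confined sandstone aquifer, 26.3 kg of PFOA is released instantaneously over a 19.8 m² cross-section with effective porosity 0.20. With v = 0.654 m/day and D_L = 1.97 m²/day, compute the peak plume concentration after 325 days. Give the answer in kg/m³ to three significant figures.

0.0740 kg/m³

The peak of an instantaneous 1D plume sits at x = vt; there the Gaussian factor is 1 and C_max = M/(n_e·A·√(4πDt)), where n_e·A is the pore area the mass is dissolved in.
√(4πDt) = √(4π × 1.97 × 325) = 89.70 m, so C_max = 26.3/(0.20 × 19.8 × 89.70) = 0.0740 kg/m³.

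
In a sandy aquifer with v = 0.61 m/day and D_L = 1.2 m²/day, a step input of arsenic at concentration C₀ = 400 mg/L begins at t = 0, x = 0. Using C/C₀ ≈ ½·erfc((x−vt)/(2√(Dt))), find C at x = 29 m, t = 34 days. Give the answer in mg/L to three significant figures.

72.1 mg/L

For a continuous step input, C/C₀ ≈ ½·erfc((x−vt)/(2√(Dt))).
vt = 0.61 × 34 = 20.74 m and 2√(Dt) = 2√(1.2 × 34) = 12.77 m.
Argument (x−vt)/(2√(Dt)) = (29 − 20.74)/12.77 = 0.6468; ½·erfc(0.6468) = 0.1802.
C = 400 × 0.1802 = 72.1 mg/L.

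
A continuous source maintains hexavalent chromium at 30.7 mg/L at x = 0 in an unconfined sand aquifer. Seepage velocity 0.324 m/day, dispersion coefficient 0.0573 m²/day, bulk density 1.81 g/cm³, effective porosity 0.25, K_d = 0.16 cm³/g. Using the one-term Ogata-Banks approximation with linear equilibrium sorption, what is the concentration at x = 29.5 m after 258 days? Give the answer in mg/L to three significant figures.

Retardation factor R = 1 + ρ_b·K_d/n = 1 + 1.81 × 0.16/0.25 = 2.158.
Sorption retards both mechanisms: v_R = v/R = 0.1501 m/day, D_R = D/R = 0.02655 m²/day.
v_R·t = 0.1501 × 258 = 38.7258 m; 2√(D_R t) = 5.234 m; argument = (29.5 − 38.7258)/5.234 = -1.763.
C = C₀ × ½·erfc(-1.763) = 30.7 × 0.9937 = 30.5 mg/L.

30.5 mg/L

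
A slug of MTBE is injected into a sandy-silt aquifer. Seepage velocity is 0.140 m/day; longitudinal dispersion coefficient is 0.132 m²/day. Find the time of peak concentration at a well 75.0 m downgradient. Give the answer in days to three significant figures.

For the 1D instantaneous-source solution, setting ∂C/∂t = 0 at fixed x gives v²t² + 2Dt − x² = 0, so t = (√(D² + v²x²) − D)/v².
√(D² + v²x²) = √(0.132² + 0.140² × 75.0²) = 10.50; v² = 0.0196.
t = (10.50 − 0.132)/0.0196 = 529 days (vs. the pure-advection estimate x/v = 536 d).

529 days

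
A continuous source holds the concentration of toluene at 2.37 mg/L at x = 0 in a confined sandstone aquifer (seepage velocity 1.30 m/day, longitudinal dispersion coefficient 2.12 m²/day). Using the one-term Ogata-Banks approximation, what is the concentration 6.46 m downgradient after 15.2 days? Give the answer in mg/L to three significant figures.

For a continuous step input, C/C₀ ≈ ½·erfc((x−vt)/(2√(Dt))).
vt = 1.30 × 15.2 = 19.76 m and 2√(Dt) = 2√(2.12 × 15.2) = 11.35 m.
Argument (x−vt)/(2√(Dt)) = (6.46 − 19.76)/11.35 = -1.172; ½·erfc(-1.172) = 0.9513.
C = 2.37 × 0.9513 = 2.25 mg/L.

2.25 mg/L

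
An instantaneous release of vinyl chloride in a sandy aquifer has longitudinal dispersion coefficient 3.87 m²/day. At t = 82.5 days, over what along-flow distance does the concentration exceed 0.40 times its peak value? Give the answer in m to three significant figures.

The plume is Gaussian with σ = √(2Dt) = √(2 × 3.87 × 82.5) = 25.27 m.
C/C_peak = exp(−Δx²/(2σ²)) = 0.40 ⇒ Δx = σ·√(−2 ln 0.40) = 25.27 × 1.354 = 34.22 m.
Width = 2Δx = 68.4 m.

68.4 m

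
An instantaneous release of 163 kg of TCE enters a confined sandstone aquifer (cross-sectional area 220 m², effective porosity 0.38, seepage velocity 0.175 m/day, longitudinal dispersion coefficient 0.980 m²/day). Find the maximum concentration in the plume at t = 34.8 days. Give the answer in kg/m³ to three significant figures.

0.0942 kg/m³

The peak of an instantaneous 1D plume sits at x = vt; there the Gaussian factor is 1 and C_max = M/(n_e·A·√(4πDt)), where n_e·A is the pore area the mass is dissolved in.
√(4πDt) = √(4π × 0.980 × 34.8) = 20.70 m, so C_max = 163/(0.38 × 220 × 20.70) = 0.0942 kg/m³.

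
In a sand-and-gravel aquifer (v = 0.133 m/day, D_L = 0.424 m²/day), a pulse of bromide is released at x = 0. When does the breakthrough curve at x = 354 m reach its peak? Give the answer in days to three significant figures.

For the 1D instantaneous-source solution, setting ∂C/∂t = 0 at fixed x gives v²t² + 2Dt − x² = 0, so t = (√(D² + v²x²) − D)/v².
√(D² + v²x²) = √(0.424² + 0.133² × 354²) = 47.08; v² = 0.017689.
t = (47.08 − 0.424)/0.017689 = 2640 days (vs. the pure-advection estimate x/v = 2660 d).

2640 days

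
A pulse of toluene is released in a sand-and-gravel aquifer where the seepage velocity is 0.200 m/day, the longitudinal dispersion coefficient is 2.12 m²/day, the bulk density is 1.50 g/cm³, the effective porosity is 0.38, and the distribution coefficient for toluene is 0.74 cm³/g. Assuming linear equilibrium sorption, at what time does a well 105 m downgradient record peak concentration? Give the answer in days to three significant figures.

Retardation factor R = 1 + ρ_b·K_d/n = 1 + 1.50 × 0.74/0.38 = 3.921.
Sorption retards both mechanisms: v_R = v/R = 0.05101 m/day, D_R = D/R = 0.5407 m²/day.
Peak time from v_R²t² + 2D_R t − x² = 0: t = (√(D_R² + v_R²x²) − D_R)/v_R².
√(D_R² + v_R²x²) = √(0.5407² + 0.05101² × 105²) = 5.383; v_R² = 0.002602.
t = (5.383 − 0.5407)/0.002602 = 1860 days.

1860 days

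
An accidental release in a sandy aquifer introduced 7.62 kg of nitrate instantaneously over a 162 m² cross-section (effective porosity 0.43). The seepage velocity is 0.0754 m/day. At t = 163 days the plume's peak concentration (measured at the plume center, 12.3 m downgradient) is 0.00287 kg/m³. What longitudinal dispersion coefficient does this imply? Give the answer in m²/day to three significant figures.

At the plume center C_max = M/(n_e·A·√(4πDt)), so D = M²/(4πt·(n_e·A·C_max)²).
n_e·A·C_max = 0.43 × 162 × 0.00287 = 0.1999 kg/m.
D = 7.62²/(4π × 163 × 0.1999²) = 0.709 m²/day.

0.709 m²/day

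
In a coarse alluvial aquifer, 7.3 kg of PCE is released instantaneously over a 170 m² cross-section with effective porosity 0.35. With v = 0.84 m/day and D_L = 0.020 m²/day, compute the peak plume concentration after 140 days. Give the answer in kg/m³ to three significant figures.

0.0207 kg/m³

The peak of an instantaneous 1D plume sits at x = vt; there the Gaussian factor is 1 and C_max = M/(n_e·A·√(4πDt)), where n_e·A is the pore area the mass is dissolved in.
√(4πDt) = √(4π × 0.020 × 140) = 5.932 m, so C_max = 7.3/(0.35 × 170 × 5.932) = 0.0207 kg/m³.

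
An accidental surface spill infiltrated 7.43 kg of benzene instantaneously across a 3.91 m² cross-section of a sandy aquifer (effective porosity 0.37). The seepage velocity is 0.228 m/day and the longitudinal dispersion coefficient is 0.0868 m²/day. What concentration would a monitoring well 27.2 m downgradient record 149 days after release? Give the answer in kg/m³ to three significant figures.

0.166 kg/m³

For an instantaneous plane source, C(x,t) = M/(n_e·A·√(4πDt)) · exp(−(x−vt)²/(4Dt)), with n_e·A the pore (flow) area.
Plume center vt = 0.228 × 149 = 33.972 m, so the well at 27.2 m is 6.772 m upgradient of the peak.
√(4πDt) = 12.75 m, giving peak height M/(n_e·A·√(4πDt)) = 7.43/(0.37 × 3.91 × 12.75) = 0.4028 kg/m³.
(x−vt)²/(4Dt) = (-6.772)²/(4 × 0.0868 × 149) = 0.8865; exp(−0.8865) = 0.4121.
C = 0.4028 × 0.4121 = 0.166 kg/m³.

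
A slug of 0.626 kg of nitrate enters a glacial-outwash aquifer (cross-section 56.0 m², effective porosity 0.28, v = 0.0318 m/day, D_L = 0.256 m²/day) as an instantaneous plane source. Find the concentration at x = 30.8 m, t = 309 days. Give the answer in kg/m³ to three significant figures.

For an instantaneous plane source, C(x,t) = M/(n_e·A·√(4πDt)) · exp(−(x−vt)²/(4Dt)), with n_e·A the pore (flow) area.
Plume center vt = 0.0318 × 309 = 9.8262 m, so the well at 30.8 m is 20.9738 m downgradient of the peak.
√(4πDt) = 31.53 m, giving peak height M/(n_e·A·√(4πDt)) = 0.626/(0.28 × 56.0 × 31.53) = 0.001266 kg/m³.
(x−vt)²/(4Dt) = (20.9738)²/(4 × 0.256 × 309) = 1.390; exp(−1.390) = 0.2491.
C = 0.001266 × 0.2491 = 0.000315 kg/m³.

0.000315 kg/m³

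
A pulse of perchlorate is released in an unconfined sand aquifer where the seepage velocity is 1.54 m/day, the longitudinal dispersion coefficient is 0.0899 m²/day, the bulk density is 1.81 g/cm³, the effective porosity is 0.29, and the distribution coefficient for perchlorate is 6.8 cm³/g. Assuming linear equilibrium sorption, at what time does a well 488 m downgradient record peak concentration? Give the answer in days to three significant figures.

13800 days

Retardation factor R = 1 + ρ_b·K_d/n = 1 + 1.81 × 6.8/0.29 = 43.44.
Sorption retards both mechanisms: v_R = v/R = 0.03545 m/day, D_R = D/R = 0.002070 m²/day.
Peak time from v_R²t² + 2D_R t − x² = 0: t = (√(D_R² + v_R²x²) − D_R)/v_R².
√(D_R² + v_R²x²) = √(0.002070² + 0.03545² × 488²) = 17.30; v_R² = 0.001257.
t = (17.30 − 0.002070)/0.001257 = 13800 days.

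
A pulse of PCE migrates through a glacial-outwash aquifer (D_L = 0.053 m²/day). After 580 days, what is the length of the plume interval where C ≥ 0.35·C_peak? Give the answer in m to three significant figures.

The plume is Gaussian with σ = √(2Dt) = √(2 × 0.053 × 580) = 7.841 m.
C/C_peak = exp(−Δx²/(2σ²)) = 0.35 ⇒ Δx = σ·√(−2 ln 0.35) = 7.841 × 1.449 = 11.36 m.
Width = 2Δx = 22.7 m.

22.7 m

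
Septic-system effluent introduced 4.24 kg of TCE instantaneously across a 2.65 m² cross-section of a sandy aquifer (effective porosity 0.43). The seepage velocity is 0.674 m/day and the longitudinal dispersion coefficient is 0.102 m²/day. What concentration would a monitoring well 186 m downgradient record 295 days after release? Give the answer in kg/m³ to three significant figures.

0.0487 kg/m³

For an instantaneous plane source, C(x,t) = M/(n_e·A·√(4πDt)) · exp(−(x−vt)²/(4Dt)), with n_e·A the pore (flow) area.
Plume center vt = 0.674 × 295 = 198.83 m, so the well at 186 m is 12.83 m upgradient of the peak.
√(4πDt) = 19.45 m, giving peak height M/(n_e·A·√(4πDt)) = 4.24/(0.43 × 2.65 × 19.45) = 0.1913 kg/m³.
(x−vt)²/(4Dt) = (-12.83)²/(4 × 0.102 × 295) = 1.368; exp(−1.368) = 0.2546.
C = 0.1913 × 0.2546 = 0.0487 kg/m³.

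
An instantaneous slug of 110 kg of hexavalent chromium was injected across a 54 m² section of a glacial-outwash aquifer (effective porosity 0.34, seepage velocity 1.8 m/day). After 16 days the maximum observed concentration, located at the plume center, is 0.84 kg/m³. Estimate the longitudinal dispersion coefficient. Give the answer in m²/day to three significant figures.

0.253 m²/day

At the plume center C_max = M/(n_e·A·√(4πDt)), so D = M²/(4πt·(n_e·A·C_max)²).
n_e·A·C_max = 0.34 × 54 × 0.84 = 15.42 kg/m.
D = 110²/(4π × 16 × 15.42²) = 0.253 m²/day.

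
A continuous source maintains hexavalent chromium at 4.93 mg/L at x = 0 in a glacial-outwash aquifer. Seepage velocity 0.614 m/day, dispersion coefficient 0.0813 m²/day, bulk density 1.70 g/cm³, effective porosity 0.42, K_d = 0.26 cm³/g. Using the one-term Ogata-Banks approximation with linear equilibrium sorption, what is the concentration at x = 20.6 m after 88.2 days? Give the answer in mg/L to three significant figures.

Retardation factor R = 1 + ρ_b·K_d/n = 1 + 1.70 × 0.26/0.42 = 2.052.
Sorption retards both mechanisms: v_R = v/R = 0.2992 m/day, D_R = D/R = 0.03962 m²/day.
v_R·t = 0.2992 × 88.2 = 26.38944 m; 2√(D_R t) = 3.739 m; argument = (20.6 − 26.38944)/3.739 = -1.548.
C = C₀ × ½·erfc(-1.548) = 4.93 × 0.9857 = 4.86 mg/L.

4.86 mg/L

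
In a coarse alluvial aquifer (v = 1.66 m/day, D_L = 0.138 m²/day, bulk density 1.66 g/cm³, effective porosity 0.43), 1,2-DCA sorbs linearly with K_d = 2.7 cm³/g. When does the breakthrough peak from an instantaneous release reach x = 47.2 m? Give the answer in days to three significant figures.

Retardation factor R = 1 + ρ_b·K_d/n = 1 + 1.66 × 2.7/0.43 = 11.42.
Sorption retards both mechanisms: v_R = v/R = 0.1454 m/day, D_R = D/R = 0.01208 m²/day.
Peak time from v_R²t² + 2D_R t − x² = 0: t = (√(D_R² + v_R²x²) − D_R)/v_R².
√(D_R² + v_R²x²) = √(0.01208² + 0.1454² × 47.2²) = 6.863; v_R² = 0.02114.
t = (6.863 − 0.01208)/0.02114 = 324 days.

324 days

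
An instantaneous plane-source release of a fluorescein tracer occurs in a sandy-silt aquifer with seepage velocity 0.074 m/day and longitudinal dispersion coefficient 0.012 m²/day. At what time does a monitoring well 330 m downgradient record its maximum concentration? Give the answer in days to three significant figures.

For the 1D instantaneous-source solution, setting ∂C/∂t = 0 at fixed x gives v²t² + 2Dt − x² = 0, so t = (√(D² + v²x²) − D)/v².
√(D² + v²x²) = √(0.012² + 0.074² × 330²) = 24.42; v² = 0.005476.
t = (24.42 − 0.012)/0.005476 = 4460 days (vs. the pure-advection estimate x/v = 4460 d).

4460 days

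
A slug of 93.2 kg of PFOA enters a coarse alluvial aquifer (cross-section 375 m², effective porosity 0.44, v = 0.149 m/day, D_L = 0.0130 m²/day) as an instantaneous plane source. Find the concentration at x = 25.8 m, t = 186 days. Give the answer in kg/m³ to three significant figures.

For an instantaneous plane source, C(x,t) = M/(n_e·A·√(4πDt)) · exp(−(x−vt)²/(4Dt)), with n_e·A the pore (flow) area.
Plume center vt = 0.149 × 186 = 27.714 m, so the well at 25.8 m is 1.914 m upgradient of the peak.
√(4πDt) = 5.512 m, giving peak height M/(n_e·A·√(4πDt)) = 93.2/(0.44 × 375 × 5.512) = 0.1025 kg/m³.
(x−vt)²/(4Dt) = (-1.914)²/(4 × 0.0130 × 186) = 0.3788; exp(−0.3788) = 0.6847.
C = 0.1025 × 0.6847 = 0.0702 kg/m³.

0.0702 kg/m³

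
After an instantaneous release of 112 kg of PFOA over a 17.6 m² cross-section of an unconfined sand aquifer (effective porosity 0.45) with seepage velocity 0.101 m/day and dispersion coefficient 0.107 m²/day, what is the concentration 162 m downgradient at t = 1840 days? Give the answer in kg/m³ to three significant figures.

0.138 kg/m³

For an instantaneous plane source, C(x,t) = M/(n_e·A·√(4πDt)) · exp(−(x−vt)²/(4Dt)), with n_e·A the pore (flow) area.
Plume center vt = 0.101 × 1840 = 185.84 m, so the well at 162 m is 23.84 m upgradient of the peak.
√(4πDt) = 49.74 m, giving peak height M/(n_e·A·√(4πDt)) = 112/(0.45 × 17.6 × 49.74) = 0.2843 kg/m³.
(x−vt)²/(4Dt) = (-23.84)²/(4 × 0.107 × 1840) = 0.7217; exp(−0.7217) = 0.4859.
C = 0.2843 × 0.4859 = 0.138 kg/m³.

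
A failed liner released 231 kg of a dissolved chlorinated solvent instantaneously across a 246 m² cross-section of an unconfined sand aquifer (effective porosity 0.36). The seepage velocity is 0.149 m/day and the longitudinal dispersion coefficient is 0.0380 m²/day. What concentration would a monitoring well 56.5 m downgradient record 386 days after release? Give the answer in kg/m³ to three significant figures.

0.189 kg/m³

For an instantaneous plane source, C(x,t) = M/(n_e·A·√(4πDt)) · exp(−(x−vt)²/(4Dt)), with n_e·A the pore (flow) area.
Plume center vt = 0.149 × 386 = 57.514 m, so the well at 56.5 m is 1.014 m upgradient of the peak.
√(4πDt) = 13.58 m, giving peak height M/(n_e·A·√(4πDt)) = 231/(0.36 × 246 × 13.58) = 0.1921 kg/m³.
(x−vt)²/(4Dt) = (-1.014)²/(4 × 0.0380 × 386) = 0.01752; exp(−0.01752) = 0.9826.
C = 0.1921 × 0.9826 = 0.189 kg/m³.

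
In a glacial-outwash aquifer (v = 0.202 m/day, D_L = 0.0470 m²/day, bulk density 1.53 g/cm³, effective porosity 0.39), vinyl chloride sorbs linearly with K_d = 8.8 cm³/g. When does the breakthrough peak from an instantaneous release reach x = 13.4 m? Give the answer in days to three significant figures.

Retardation factor R = 1 + ρ_b·K_d/n = 1 + 1.53 × 8.8/0.39 = 35.52.
Sorption retards both mechanisms: v_R = v/R = 0.005687 m/day, D_R = D/R = 0.001323 m²/day.
Peak time from v_R²t² + 2D_R t − x² = 0: t = (√(D_R² + v_R²x²) − D_R)/v_R².
√(D_R² + v_R²x²) = √(0.001323² + 0.005687² × 13.4²) = 0.07622; v_R² = 3.234e-05.
t = (0.07622 − 0.001323)/3.234e-05 = 2320 days.

2320 days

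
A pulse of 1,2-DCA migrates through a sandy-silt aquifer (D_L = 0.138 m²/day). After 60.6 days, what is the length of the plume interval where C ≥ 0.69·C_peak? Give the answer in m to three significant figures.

The plume is Gaussian with σ = √(2Dt) = √(2 × 0.138 × 60.6) = 4.090 m.
C/C_peak = exp(−Δx²/(2σ²)) = 0.69 ⇒ Δx = σ·√(−2 ln 0.69) = 4.090 × 0.8615 = 3.524 m.
Width = 2Δx = 7.05 m.

7.05 m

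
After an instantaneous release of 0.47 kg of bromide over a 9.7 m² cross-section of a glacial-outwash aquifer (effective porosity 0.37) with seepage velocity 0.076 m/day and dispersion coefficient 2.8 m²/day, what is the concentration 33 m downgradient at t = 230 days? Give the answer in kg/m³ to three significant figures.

0.00133 kg/m³

For an instantaneous plane source, C(x,t) = M/(n_e·A·√(4πDt)) · exp(−(x−vt)²/(4Dt)), with n_e·A the pore (flow) area.
Plume center vt = 0.076 × 230 = 17.48 m, so the well at 33 m is 15.52 m downgradient of the peak.
√(4πDt) = 89.96 m, giving peak height M/(n_e·A·√(4πDt)) = 0.47/(0.37 × 9.7 × 89.96) = 0.001456 kg/m³.
(x−vt)²/(4Dt) = (15.52)²/(4 × 2.8 × 230) = 0.09351; exp(−0.09351) = 0.9107.
C = 0.001456 × 0.9107 = 0.00133 kg/m³.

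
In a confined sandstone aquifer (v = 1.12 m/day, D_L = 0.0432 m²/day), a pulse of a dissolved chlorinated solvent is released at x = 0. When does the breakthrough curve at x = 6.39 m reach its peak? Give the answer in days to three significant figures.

5.67 days

For the 1D instantaneous-source solution, setting ∂C/∂t = 0 at fixed x gives v²t² + 2Dt − x² = 0, so t = (√(D² + v²x²) − D)/v².
√(D² + v²x²) = √(0.0432² + 1.12² × 6.39²) = 7.157; v² = 1.2544.
t = (7.157 − 0.0432)/1.2544 = 5.67 days (vs. the pure-advection estimate x/v = 5.71 d).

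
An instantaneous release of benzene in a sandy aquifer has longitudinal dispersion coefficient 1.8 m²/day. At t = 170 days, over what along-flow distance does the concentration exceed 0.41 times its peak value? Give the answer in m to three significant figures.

The plume is Gaussian with σ = √(2Dt) = √(2 × 1.8 × 170) = 24.74 m.
C/C_peak = exp(−Δx²/(2σ²)) = 0.41 ⇒ Δx = σ·√(−2 ln 0.41) = 24.74 × 1.335 = 33.03 m.
Width = 2Δx = 66.1 m.

66.1 m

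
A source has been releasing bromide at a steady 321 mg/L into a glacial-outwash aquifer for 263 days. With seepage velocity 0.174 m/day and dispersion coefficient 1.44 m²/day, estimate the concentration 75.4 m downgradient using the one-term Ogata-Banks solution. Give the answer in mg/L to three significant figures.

For a continuous step input, C/C₀ ≈ ½·erfc((x−vt)/(2√(Dt))).
vt = 0.174 × 263 = 45.762 m and 2√(Dt) = 2√(1.44 × 263) = 38.92 m.
Argument (x−vt)/(2√(Dt)) = (75.4 − 45.762)/38.92 = 0.7615; ½·erfc(0.7615) = 0.1408.
C = 321 × 0.1408 = 45.2 mg/L.

45.2 mg/L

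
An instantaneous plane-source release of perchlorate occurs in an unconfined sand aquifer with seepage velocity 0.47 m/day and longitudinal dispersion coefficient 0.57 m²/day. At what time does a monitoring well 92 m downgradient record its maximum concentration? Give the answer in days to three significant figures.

193 days

For the 1D instantaneous-source solution, setting ∂C/∂t = 0 at fixed x gives v²t² + 2Dt − x² = 0, so t = (√(D² + v²x²) − D)/v².
√(D² + v²x²) = √(0.57² + 0.47² × 92²) = 43.24; v² = 0.2209.
t = (43.24 − 0.57)/0.2209 = 193 days (vs. the pure-advection estimate x/v = 196 d).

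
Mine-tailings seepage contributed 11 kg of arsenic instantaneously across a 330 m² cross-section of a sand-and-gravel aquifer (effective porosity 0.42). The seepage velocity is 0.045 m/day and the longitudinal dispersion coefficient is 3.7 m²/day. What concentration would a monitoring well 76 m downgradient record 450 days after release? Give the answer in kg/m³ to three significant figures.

0.000344 kg/m³

For an instantaneous plane source, C(x,t) = M/(n_e·A·√(4πDt)) · exp(−(x−vt)²/(4Dt)), with n_e·A the pore (flow) area.
Plume center vt = 0.045 × 450 = 20.25 m, so the well at 76 m is 55.75 m downgradient of the peak.
√(4πDt) = 144.6 m, giving peak height M/(n_e·A·√(4πDt)) = 11/(0.42 × 330 × 144.6) = 0.0005489 kg/m³.
(x−vt)²/(4Dt) = (55.75)²/(4 × 3.7 × 450) = 0.4667; exp(−0.4667) = 0.6271.
C = 0.0005489 × 0.6271 = 0.000344 kg/m³.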